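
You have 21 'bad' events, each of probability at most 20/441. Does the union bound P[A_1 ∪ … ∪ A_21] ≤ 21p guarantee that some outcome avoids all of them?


Union bound: P[∪_{i=1}^{21} A_i] ≤ Σ_i P[A_i] ≤ 21·p = 21·(20/441) = 20/21.
Numerically: 20/21 ≈ 0.952381.
Is 20/21 < 1? YES.
Since P[∪ A_i] ≤ 20/21 < 1, the complement has P[∩ A_i^c] ≥ 1 − 20/21 = 1/21 > 0, so some outcome avoids every A_i.

21·p = 20/21 ≈ 0.952381; existence CERTIFIED by the union bound.


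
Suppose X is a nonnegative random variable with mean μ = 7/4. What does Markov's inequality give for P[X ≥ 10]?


μ = E[X] = 7/4, a = 10.
Markov: P[X ≥ 10] ≤ μ/a = (7/4)/10 = 7/40.
Numerically: ≈ 0.175.
(Since a = 10 > μ = 1.750, the bound 7/40 is < 1 and informative.)

P[X ≥ 10] ≤ 7/40 ≈ 0.175.


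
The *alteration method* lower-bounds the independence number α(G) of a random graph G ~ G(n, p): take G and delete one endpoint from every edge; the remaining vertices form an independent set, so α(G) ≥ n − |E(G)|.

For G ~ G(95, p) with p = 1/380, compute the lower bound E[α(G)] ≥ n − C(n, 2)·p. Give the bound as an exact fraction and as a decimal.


E[|E(G)|] = C(95, 2)·p = 4465 · (1/380) = 47/4.
E[α(G)] ≥ n − E[|E(G)|] = 95 − 47/4 = 333/4.
Numerically: ≈ 83.250.
(This is only a lower bound; the true E[α(G)] may be larger.)

E[α(G)] ≥ 333/4 ≈ 83.250.


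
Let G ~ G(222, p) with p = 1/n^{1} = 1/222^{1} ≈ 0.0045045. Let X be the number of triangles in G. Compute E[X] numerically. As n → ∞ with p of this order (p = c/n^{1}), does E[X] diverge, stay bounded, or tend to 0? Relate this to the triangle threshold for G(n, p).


Number of potential triangles: C(222, 3) = 1798940.
Each occurs with probability p³ ≈ (0.0045045)³ ≈ 9.1398923e-08.
By linearity: E[X] = C(222, 3)·p³ ≈ 1798940 · 9.1398923e-08 ≈ 0.16442.
Here α = 1, so p = 1/n is exactly at the triangle threshold p ~ 1/n. Asymptotically E[X] → c³/6 = 1³/6 = 1/6 ≈ 0.16667, a bounded constant. In this regime the triangle count is asymptotically Poisson(c³/6).

E[X] ≈ 0.16442; in regime p = Θ(1/n^{1}) E[X] stays bounded (at the triangle threshold p ~ 1/n).


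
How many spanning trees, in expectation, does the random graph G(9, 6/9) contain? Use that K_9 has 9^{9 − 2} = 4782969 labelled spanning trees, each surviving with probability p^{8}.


K_9 has 9^{9 − 2} = 4782969 labelled spanning trees.
For each such spanning tree H, let X_H = 1 if all 8 edges of H are present in G. Then P[X_H = 1] = p^{8} = (2/3)^{8} = 256/6561.
By linearity of expectation: E[X] = Σ_H E[X_H] = 4782969 · p^{8} = 4782969 · 256/6561 = 186624.
Numerically: E[X] ≈ 1.87e+05.

E[X] = 4782969 · (2/3)^{8} = 186624 ≈ 1.87e+05.


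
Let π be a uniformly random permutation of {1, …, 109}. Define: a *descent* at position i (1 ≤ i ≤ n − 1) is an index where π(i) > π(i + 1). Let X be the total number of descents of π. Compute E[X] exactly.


Write X = Σ X_I over i = 1, …, 108, with X_I the indicator of one descent.
There are 108 indicators.
For each fixed i, the pair (π(i), π(i+1)) is a uniformly random ordered pair of distinct values from {1, …, 109}; by symmetry P[π(i) > π(i+1)] = 1/2.
By linearity: E[X] = 108 · (1/2) = (109 − 1) · (1/2) = 54 ≈ 54.000.

E[X] = 54 = 54.000.


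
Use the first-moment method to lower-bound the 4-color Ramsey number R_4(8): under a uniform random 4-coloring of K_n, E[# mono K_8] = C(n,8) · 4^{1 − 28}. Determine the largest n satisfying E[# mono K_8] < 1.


We need C(n, 8) · 4^{1 − 28} < 1, i.e. C(n, 8) < 4^{28 − 1} = 18014398509481984.
Check values of n near the boundary:
  n = 407: C(407, 8) = 17424959239309050; 17424959239309050 < 18014398509481984? YES
  n = 408: C(408, 8) = 17773458424095231; 17773458424095231 < 18014398509481984? YES
  n = 409: C(409, 8) = 18128041135797879; 18128041135797879 < 18014398509481984? NO
  n = 410: C(410, 8) = 18488798173326195; 18488798173326195 < 18014398509481984? NO
The largest n with C(n, 8) < 18014398509481984 is n = 408 (where E[X] = 17773458424095231/18014398509481984 ≈ 0.9866). Hence R_4(8) > 408, i.e. R_4(8) ≥ 409.

Largest n = 408; hence R_4(8) > 408.


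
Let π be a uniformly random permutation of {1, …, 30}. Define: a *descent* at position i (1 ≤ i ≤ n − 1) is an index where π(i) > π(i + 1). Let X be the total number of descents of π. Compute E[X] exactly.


Write X = Σ X_I over i = 1, …, 29, with X_I the indicator of one descent.
There are 29 indicators.
For each fixed i, the pair (π(i), π(i+1)) is a uniformly random ordered pair of distinct values from {1, …, 30}; by symmetry P[π(i) > π(i+1)] = 1/2.
By linearity: E[X] = 29 · (1/2) = (30 − 1) · (1/2) = 29/2 ≈ 14.50000.

E[X] = 29/2 = 14.50000.


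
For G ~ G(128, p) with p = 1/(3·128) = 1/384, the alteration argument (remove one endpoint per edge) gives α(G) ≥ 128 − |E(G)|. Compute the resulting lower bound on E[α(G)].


E[|E(G)|] = C(128, 2)·p = 8128 · (1/384) = 127/6.
E[α(G)] ≥ n − E[|E(G)|] = 128 − 127/6 = 641/6.
Numerically: ≈ 106.833333.
(This is only a lower bound; the true E[α(G)] may be larger.)

E[α(G)] ≥ 641/6 ≈ 106.833333.


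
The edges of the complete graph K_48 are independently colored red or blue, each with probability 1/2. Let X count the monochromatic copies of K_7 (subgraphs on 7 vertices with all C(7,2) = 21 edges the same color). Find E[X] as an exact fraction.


Let X = Σ_S X_S over the C(48, 7) = 73629072 subsets S of size 7, where X_S = 1 if the K_7 on S is monochromatic.
For a fixed S, the K_7 on S has C(7, 2) = 21 edges. P[all 21 edges red] = (1/2)^21, and likewise for blue, so P[monochromatic] = 2·(1/2)^21 = 2^{1 − 21} = 1/1048576.
By linearity of expectation: E[X] = C(48, 7) · 2^{1 − 21} = 73629072 · 1/1048576 = 4601817/65536.
Numerically: E[X] ≈ 70.21815.

E[X] = C(48,7)·2^(1−C(7,2)) = 4601817/65536 ≈ 70.21815.


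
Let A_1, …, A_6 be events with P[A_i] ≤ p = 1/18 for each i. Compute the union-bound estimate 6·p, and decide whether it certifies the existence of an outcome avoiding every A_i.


Union bound: P[∪_{i=1}^{6} A_i] ≤ Σ_i P[A_i] ≤ 6·p = 6·(1/18) = 1/3.
Numerically: 1/3 ≈ 0.3333333.
Is 1/3 < 1? YES.
Since P[∪ A_i] ≤ 1/3 < 1, the complement has P[∩ A_i^c] ≥ 1 − 1/3 = 2/3 > 0, so some outcome avoids every A_i.

6·p = 1/3 ≈ 0.3333333; existence CERTIFIED by the union bound.


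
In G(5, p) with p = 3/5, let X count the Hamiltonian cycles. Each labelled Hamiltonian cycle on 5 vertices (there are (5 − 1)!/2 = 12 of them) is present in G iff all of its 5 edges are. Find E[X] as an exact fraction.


K_5 has (5 − 1)!/2 = 12 labelled Hamiltonian cycles.
For each such Hamiltonian cycle H, let X_H = 1 if all 5 edges of H are present in G. Then P[X_H = 1] = p^{5} = (3/5)^{5} = 243/3125.
By linearity of expectation: E[X] = Σ_H E[X_H] = 12 · p^{5} = 12 · 243/3125 = 2916/3125.
Numerically: E[X] ≈ 0.9331.

E[X] = 12 · (3/5)^{5} = 2916/3125 ≈ 0.9331.


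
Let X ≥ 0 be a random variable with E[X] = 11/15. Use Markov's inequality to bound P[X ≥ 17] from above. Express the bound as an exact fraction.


μ = E[X] = 11/15, a = 17.
Markov: P[X ≥ 17] ≤ μ/a = (11/15)/17 = 11/255.
Numerically: ≈ 0.043.
(Since a = 17 > μ = 0.733, the bound 11/255 is < 1 and informative.)

P[X ≥ 17] ≤ 11/255 ≈ 0.043.


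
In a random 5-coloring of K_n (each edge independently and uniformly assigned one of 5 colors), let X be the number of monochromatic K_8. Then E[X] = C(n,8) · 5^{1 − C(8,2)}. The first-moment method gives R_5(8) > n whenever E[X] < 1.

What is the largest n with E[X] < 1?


We need C(n, 8) · 5^{1 − 28} < 1, i.e. C(n, 8) < 5^{28 − 1} = 7450580596923828125.
Check values of n near the boundary:
  n = 857: C(857, 8) = 6983854138365964575; 6983854138365964575 < 7450580596923828125? YES
  n = 858: C(858, 8) = 7049584530256467771; 7049584530256467771 < 7450580596923828125? YES
  n = 859: C(859, 8) = 7115855595170747139; 7115855595170747139 < 7450580596923828125? YES
  n = 860: C(860, 8) = 7182671140665308145; 7182671140665308145 < 7450580596923828125? YES
  n = 861: C(861, 8) = 7250034996615275865; 7250034996615275865 < 7450580596923828125? YES
  n = 862: C(862, 8) = 7317951015318931845; 7317951015318931845 < 7450580596923828125? YES
  n = 863: C(863, 8) = 7386423071602617757; 7386423071602617757 < 7450580596923828125? YES
  n = 864: C(864, 8) = 7455455062926006708; 7455455062926006708 < 7450580596923828125? NO
  n = 865: C(865, 8) = 7525050909487743060; 7525050909487743060 < 7450580596923828125? NO
  n = 866: C(866, 8) = 7595214554331451620; 7595214554331451620 < 7450580596923828125? NO
The largest n with C(n, 8) < 7450580596923828125 is n = 863 (where E[X] = 7386423071602617757/7450580596923828125 ≈ 0.991). Hence R_5(8) > 863, i.e. R_5(8) ≥ 864.

Largest n = 863; hence R_5(8) > 863.


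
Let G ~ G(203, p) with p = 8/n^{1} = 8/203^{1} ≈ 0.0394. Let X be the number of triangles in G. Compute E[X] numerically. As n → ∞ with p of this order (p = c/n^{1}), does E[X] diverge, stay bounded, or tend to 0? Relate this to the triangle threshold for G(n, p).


Number of potential triangles: C(203, 3) = 1373701.
Each occurs with probability p³ ≈ (0.0394)³ ≈ 6.12043e-05.
By linearity: E[X] = C(203, 3)·p³ ≈ 1373701 · 6.12043e-05 ≈ 84.076.
Here α = 1, so p = 8/n is exactly at the triangle threshold p ~ 1/n. Asymptotically E[X] → c³/6 = 8³/6 = 256/3 ≈ 85.333, a bounded constant. In this regime the triangle count is asymptotically Poisson(c³/6).

E[X] ≈ 84.076; in regime p = Θ(1/n^{1}) E[X] stays bounded (at the triangle threshold p ~ 1/n).


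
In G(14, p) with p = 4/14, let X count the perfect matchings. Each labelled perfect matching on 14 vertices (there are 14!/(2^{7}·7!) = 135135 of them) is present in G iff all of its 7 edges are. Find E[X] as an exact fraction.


K_14 has 14!/(2^{7}·7!) = 135135 labelled perfect matchings.
For each such perfect matching H, let X_H = 1 if all 7 edges of H are present in G. Then P[X_H = 1] = p^{7} = (2/7)^{7} = 128/823543.
Summing the indicators: E[X] = Σ_H E[X_H] = 135135 · p^{7} = 135135 · 128/823543 = 2471040/117649.
Numerically: E[X] ≈ 21.0035.

E[X] = 135135 · (2/7)^{7} = 2471040/117649 ≈ 21.0035.


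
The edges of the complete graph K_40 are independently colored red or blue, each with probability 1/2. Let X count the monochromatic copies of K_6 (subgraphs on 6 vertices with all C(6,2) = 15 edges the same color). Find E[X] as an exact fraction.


Let X = Σ_S X_S over the C(40, 6) = 3838380 subsets S of size 6, where X_S = 1 if the K_6 on S is monochromatic.
For a fixed S, the K_6 on S has C(6, 2) = 15 edges. P[all 15 edges red] = (1/2)^15, and likewise for blue, so P[monochromatic] = 2·(1/2)^15 = 2^{1 − 15} = 1/16384.
By linearity of expectation: E[X] = C(40, 6) · 2^{1 − 15} = 3838380 · 1/16384 = 959595/4096.
Numerically: E[X] ≈ 234.2761.

E[X] = C(40,6)·2^(1−C(6,2)) = 959595/4096 ≈ 234.2761.


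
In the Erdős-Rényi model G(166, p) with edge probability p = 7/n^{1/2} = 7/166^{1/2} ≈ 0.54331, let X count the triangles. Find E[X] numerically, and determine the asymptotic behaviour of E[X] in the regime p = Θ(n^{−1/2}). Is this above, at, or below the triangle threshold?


Number of potential triangles: C(166, 3) = 748660.
Each occurs with probability p³ ≈ (0.54331)³ ≈ 1.6037327e-01.
By linearity: E[X] = C(166, 3)·p³ ≈ 748660 · 1.6037327e-01 ≈ 120065.05327.
Since α = 1/2 < 1, p = c/n^{1/2} ≫ 1/n is above the triangle threshold p ~ 1/n. Asymptotically E[X] ~ (c³/6)·n^{3(1−α)} = (7³/6)·n^{1.5} → ∞; triangles are abundant w.h.p.

E[X] ≈ 120065.05327; in regime p = Θ(1/n^{1/2}) E[X] diverges (above the triangle threshold p ~ 1/n).


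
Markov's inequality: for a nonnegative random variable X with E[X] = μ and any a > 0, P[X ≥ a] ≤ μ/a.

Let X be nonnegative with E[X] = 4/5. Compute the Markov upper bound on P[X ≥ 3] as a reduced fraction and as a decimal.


μ = E[X] = 4/5, a = 3.
Markov: P[X ≥ 3] ≤ μ/a = (4/5)/3 = 4/15.
Numerically: ≈ 0.26667.
(Since a = 3 > μ = 0.80000, the bound 4/15 is < 1 and informative.)

P[X ≥ 3] ≤ 4/15 ≈ 0.26667.


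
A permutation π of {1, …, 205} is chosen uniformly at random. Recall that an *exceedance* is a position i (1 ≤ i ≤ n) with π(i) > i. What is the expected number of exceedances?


Write X = Σ_{i=1}^{205} X_i, where X_i = 1_{π(i) > i}.
For each fixed i, π(i) is uniform over {1, …, 205} (marginal of a uniform permutation), so P[π(i) > i] = (n − i)/n. Summing: Σ_{i=1}^{205} (n − i)/n = (0 + 1 + … + 204)/205 = 205(205 − 1)/(2·205) = (205 − 1)/2.
Hence E[X] = Σ_{i=1}^{205} (205 − i)/205 = 102 ≈ 102.000000.

E[X] = 102 = 102.000000.


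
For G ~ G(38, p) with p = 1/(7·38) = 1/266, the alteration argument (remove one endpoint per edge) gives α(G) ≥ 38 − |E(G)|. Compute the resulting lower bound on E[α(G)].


E[|E(G)|] = C(38, 2)·p = 703 · (1/266) = 37/14.
E[α(G)] ≥ n − E[|E(G)|] = 38 − 37/14 = 495/14.
Numerically: ≈ 35.357143.
(This is only a lower bound; the true E[α(G)] may be larger.)

E[α(G)] ≥ 495/14 ≈ 35.357143.


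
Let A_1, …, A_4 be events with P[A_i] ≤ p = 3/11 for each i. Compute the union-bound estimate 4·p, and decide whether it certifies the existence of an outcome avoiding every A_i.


Union bound: P[∪_{i=1}^{4} A_i] ≤ Σ_i P[A_i] ≤ 4·p = 4·(3/11) = 12/11.
Numerically: 12/11 ≈ 1.0909091.
Is 12/11 < 1? NO.
Since the bound 12/11 is ≥ 1, the union bound is uninformative here; it does NOT by itself certify existence.

4·p = 12/11 ≈ 1.0909091; existence NOT certified by the union bound.


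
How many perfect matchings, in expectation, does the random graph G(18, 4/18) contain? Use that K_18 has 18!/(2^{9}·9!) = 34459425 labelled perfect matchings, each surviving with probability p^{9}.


K_18 has 18!/(2^{9}·9!) = 34459425 labelled perfect matchings.
For each such perfect matching H, let X_H = 1 if all 9 edges of H are present in G. Then P[X_H = 1] = p^{9} = (2/9)^{9} = 512/387420489.
By linearity of expectation: E[X] = Σ_H E[X_H] = 34459425 · p^{9} = 34459425 · 512/387420489 = 217817600/4782969.
Numerically: E[X] ≈ 45.54.

E[X] = 34459425 · (2/9)^{9} = 217817600/4782969 ≈ 45.54.


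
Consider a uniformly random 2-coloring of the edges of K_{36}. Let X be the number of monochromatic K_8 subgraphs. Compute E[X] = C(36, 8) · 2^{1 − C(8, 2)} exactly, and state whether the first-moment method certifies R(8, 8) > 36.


E[X] = C(36, 8) · 2^{1 − 28} = 30260340 · 2^{−27} = 30260340/134217728.
As a reduced fraction: E[X] = 7565085/33554432 ≈ 0.2255.
Is E[X] < 1? YES.
Since E[X] < 1, there exists a 2-coloring of K_{36} with no monochromatic K_8; hence R(8, 8) > 36.

E[X] = 7565085/33554432 ≈ 0.2255; E[X] < 1, so R(8, 8) > 36.


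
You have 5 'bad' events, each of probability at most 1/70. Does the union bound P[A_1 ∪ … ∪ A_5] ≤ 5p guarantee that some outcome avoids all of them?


Union bound: P[∪_{i=1}^{5} A_i] ≤ Σ_i P[A_i] ≤ 5·p = 5·(1/70) = 1/14.
Numerically: 1/14 ≈ 0.071.
Is 1/14 < 1? YES.
Since P[∪ A_i] ≤ 1/14 < 1, the complement has P[∩ A_i^c] ≥ 1 − 1/14 = 13/14 > 0, so some outcome avoids every A_i.

5·p = 1/14 ≈ 0.071; existence CERTIFIED by the union bound.


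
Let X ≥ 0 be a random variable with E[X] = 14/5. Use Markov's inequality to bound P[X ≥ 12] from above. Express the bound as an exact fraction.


μ = E[X] = 14/5, a = 12.
Markov: P[X ≥ 12] ≤ μ/a = (14/5)/12 = 7/30.
Numerically: ≈ 0.2333.
(Since a = 12 > μ = 2.8000, the bound 7/30 is < 1 and informative.)

P[X ≥ 12] ≤ 7/30 ≈ 0.2333.


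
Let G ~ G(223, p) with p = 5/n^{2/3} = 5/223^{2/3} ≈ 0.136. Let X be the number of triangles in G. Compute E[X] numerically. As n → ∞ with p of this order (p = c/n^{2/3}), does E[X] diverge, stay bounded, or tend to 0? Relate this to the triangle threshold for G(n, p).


Number of potential triangles: C(223, 3) = 1823471.
Each occurs with probability p³ ≈ (0.136)³ ≈ 2.51362e-03.
By linearity: E[X] = C(223, 3)·p³ ≈ 1823471 · 2.51362e-03 ≈ 4583.520.
Since α = 2/3 < 1, p = c/n^{2/3} ≫ 1/n is above the triangle threshold p ~ 1/n. Asymptotically E[X] ~ (c³/6)·n^{3(1−α)} = (5³/6)·n^{1} → ∞; triangles are abundant w.h.p.

E[X] ≈ 4583.520; in regime p = Θ(1/n^{2/3}) E[X] diverges (above the triangle threshold p ~ 1/n).


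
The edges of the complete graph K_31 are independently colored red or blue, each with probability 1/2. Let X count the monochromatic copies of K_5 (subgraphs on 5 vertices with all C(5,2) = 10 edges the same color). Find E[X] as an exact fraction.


Let X = Σ_S X_S over the C(31, 5) = 169911 subsets S of size 5, where X_S = 1 if the K_5 on S is monochromatic.
For a fixed S, the K_5 on S has C(5, 2) = 10 edges. P[all 10 edges red] = (1/2)^10, and likewise for blue, so P[monochromatic] = 2·(1/2)^10 = 2^{1 − 10} = 1/512.
Summing: E[X] = C(31, 5) · 2^{1 − 10} = 169911 · 1/512 = 169911/512.
Numerically: E[X] ≈ 331.857422.

E[X] = C(31,5)·2^(1−C(5,2)) = 169911/512 ≈ 331.857422.


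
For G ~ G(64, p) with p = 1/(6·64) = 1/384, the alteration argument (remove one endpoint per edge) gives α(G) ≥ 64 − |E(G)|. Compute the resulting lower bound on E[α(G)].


E[|E(G)|] = C(64, 2)·p = 2016 · (1/384) = 21/4.
E[α(G)] ≥ n − E[|E(G)|] = 64 − 21/4 = 235/4.
Numerically: ≈ 58.750000.
(This is only a lower bound; the true E[α(G)] may be larger.)

E[α(G)] ≥ 235/4 ≈ 58.750000.


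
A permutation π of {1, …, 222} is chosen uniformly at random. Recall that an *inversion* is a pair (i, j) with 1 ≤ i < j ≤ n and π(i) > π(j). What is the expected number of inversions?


Write X = Σ X_I over the C(222, 2) = 24531 pairs i < j, with X_I the indicator of one inversion.
There are 24531 indicators.
For each fixed pair i < j, the values π(i) and π(j) are two distinct elements of {1, …, 222} in uniformly random order; by symmetry P[π(i) > π(j)] = 1/2.
By linearity: E[X] = 24531 · (1/2) = C(222, 2) · (1/2) = 24531/2 = 24531/2 ≈ 12265.50000.

E[X] = 24531/2 = 12265.50000.


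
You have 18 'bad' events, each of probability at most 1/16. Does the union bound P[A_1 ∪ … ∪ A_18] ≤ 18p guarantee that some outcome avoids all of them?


Union bound: P[∪_{i=1}^{18} A_i] ≤ Σ_i P[A_i] ≤ 18·p = 18·(1/16) = 9/8.
Numerically: 9/8 ≈ 1.12500.
Is 9/8 < 1? NO.
Since the bound 9/8 is ≥ 1, the union bound is uninformative here; it does NOT by itself certify existence.

18·p = 9/8 ≈ 1.12500; existence NOT certified by the union bound.


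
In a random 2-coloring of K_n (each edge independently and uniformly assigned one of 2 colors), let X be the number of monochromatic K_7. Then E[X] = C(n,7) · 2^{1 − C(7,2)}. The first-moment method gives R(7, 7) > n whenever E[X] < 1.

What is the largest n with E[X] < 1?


We need C(n, 7) · 2^{1 − 21} < 1, i.e. C(n, 7) < 2^{21 − 1} = 1048576.
Check values of n near the boundary:
  n = 25: C(25, 7) = 480700; 480700 < 1048576? YES
  n = 26: C(26, 7) = 657800; 657800 < 1048576? YES
  n = 27: C(27, 7) = 888030; 888030 < 1048576? YES
  n = 28: C(28, 7) = 1184040; 1184040 < 1048576? NO
  n = 29: C(29, 7) = 1560780; 1560780 < 1048576? NO
The largest n with C(n, 7) < 1048576 is n = 27 (where E[X] = 444015/524288 ≈ 0.84689). Hence R(7, 7) > 27, i.e. R(7, 7) ≥ 28.

Largest n = 27; hence R(7, 7) > 27.


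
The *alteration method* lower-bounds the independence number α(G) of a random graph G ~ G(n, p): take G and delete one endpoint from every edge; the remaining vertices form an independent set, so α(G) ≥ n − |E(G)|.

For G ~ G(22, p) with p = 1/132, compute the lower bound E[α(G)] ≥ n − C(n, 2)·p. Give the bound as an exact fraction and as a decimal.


E[|E(G)|] = C(22, 2)·p = 231 · (1/132) = 7/4.
E[α(G)] ≥ n − E[|E(G)|] = 22 − 7/4 = 81/4.
Numerically: ≈ 20.250000.
(This is only a lower bound; the true E[α(G)] may be larger.)

E[α(G)] ≥ 81/4 ≈ 20.250000.


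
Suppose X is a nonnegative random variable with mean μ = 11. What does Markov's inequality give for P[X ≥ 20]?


μ = E[X] = 11, a = 20.
Markov: P[X ≥ 20] ≤ μ/a = (11)/20 = 11/20.
Numerically: ≈ 0.550000.
(Since a = 20 > μ = 11.000000, the bound 11/20 is < 1 and informative.)

P[X ≥ 20] ≤ 11/20 ≈ 0.550000.


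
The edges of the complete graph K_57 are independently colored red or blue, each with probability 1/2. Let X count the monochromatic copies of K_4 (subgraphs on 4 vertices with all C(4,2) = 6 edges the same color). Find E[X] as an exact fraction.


Let X = Σ_S X_S over the C(57, 4) = 395010 subsets S of size 4, where X_S = 1 if the K_4 on S is monochromatic.
For a fixed S, the K_4 on S has C(4, 2) = 6 edges. P[all 6 edges red] = (1/2)^6, and likewise for blue, so P[monochromatic] = 2·(1/2)^6 = 2^{1 − 6} = 1/32.
By linearity of expectation: E[X] = C(57, 4) · 2^{1 − 6} = 395010 · 1/32 = 197505/16.
Numerically: E[X] ≈ 12344.062500.

E[X] = C(57,4)·2^(1−C(4,2)) = 197505/16 ≈ 12344.062500.


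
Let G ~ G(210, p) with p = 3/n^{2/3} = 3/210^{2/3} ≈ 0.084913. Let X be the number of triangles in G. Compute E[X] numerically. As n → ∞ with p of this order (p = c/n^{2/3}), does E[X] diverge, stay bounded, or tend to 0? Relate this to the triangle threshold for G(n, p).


Number of potential triangles: C(210, 3) = 1521520.
Each occurs with probability p³ ≈ (0.084913)³ ≈ 6.1224490e-04.
By linearity: E[X] = C(210, 3)·p³ ≈ 1521520 · 6.1224490e-04 ≈ 931.54286.
Since α = 2/3 < 1, p = c/n^{2/3} ≫ 1/n is above the triangle threshold p ~ 1/n. Asymptotically E[X] ~ (c³/6)·n^{3(1−α)} = (3³/6)·n^{1} → ∞; triangles are abundant w.h.p.

E[X] ≈ 931.54286; in regime p = Θ(1/n^{2/3}) E[X] diverges (above the triangle threshold p ~ 1/n).


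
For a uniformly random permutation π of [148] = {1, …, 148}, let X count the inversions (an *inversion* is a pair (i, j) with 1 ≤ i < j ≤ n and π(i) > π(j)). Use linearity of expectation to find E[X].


Write X = Σ X_I over the C(148, 2) = 10878 pairs i < j, with X_I the indicator of one inversion.
There are 10878 indicators.
For each fixed pair i < j, the values π(i) and π(j) are two distinct elements of {1, …, 148} in uniformly random order; by symmetry P[π(i) > π(j)] = 1/2.
By linearity: E[X] = 10878 · (1/2) = C(148, 2) · (1/2) = 10878/2 = 5439 ≈ 5439.00000.

E[X] = 5439 = 5439.00000.


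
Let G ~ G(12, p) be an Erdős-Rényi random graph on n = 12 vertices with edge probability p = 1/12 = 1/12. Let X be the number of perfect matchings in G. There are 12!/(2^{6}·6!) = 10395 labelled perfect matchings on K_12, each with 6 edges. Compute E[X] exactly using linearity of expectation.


K_12 has 12!/(2^{6}·6!) = 10395 labelled perfect matchings.
For each such perfect matching H, let X_H = 1 if all 6 edges of H are present in G. Then P[X_H = 1] = p^{6} = (1/12)^{6} = 1/2985984.
Summing the indicators: E[X] = Σ_H E[X_H] = 10395 · p^{6} = 10395 · 1/2985984 = 385/110592.
Numerically: E[X] ≈ 0.00348.

E[X] = 10395 · (1/12)^{6} = 385/110592 ≈ 0.00348.


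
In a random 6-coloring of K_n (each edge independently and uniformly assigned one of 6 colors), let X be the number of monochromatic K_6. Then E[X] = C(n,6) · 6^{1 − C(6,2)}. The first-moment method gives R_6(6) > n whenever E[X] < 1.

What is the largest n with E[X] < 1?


We need C(n, 6) · 6^{1 − 15} < 1, i.e. C(n, 6) < 6^{15 − 1} = 78364164096.
Check values of n near the boundary:
  n = 195: C(195, 6) = 70656049360; 70656049360 < 78364164096? YES
  n = 196: C(196, 6) = 72887293024; 72887293024 < 78364164096? YES
  n = 197: C(197, 6) = 75176946208; 75176946208 < 78364164096? YES
  n = 198: C(198, 6) = 77526225777; 77526225777 < 78364164096? YES
  n = 199: C(199, 6) = 79936367511; 79936367511 < 78364164096? NO
The largest n with C(n, 6) < 78364164096 is n = 198 (where E[X] = 25842075259/26121388032 ≈ 0.98931). Hence R_6(6) > 198, i.e. R_6(6) ≥ 199.

Largest n = 198; hence R_6(6) > 198.


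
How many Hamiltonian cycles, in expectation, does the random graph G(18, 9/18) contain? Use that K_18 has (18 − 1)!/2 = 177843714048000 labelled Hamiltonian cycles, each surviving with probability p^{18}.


K_18 has (18 − 1)!/2 = 177843714048000 labelled Hamiltonian cycles.
For each such Hamiltonian cycle H, let X_H = 1 if all 18 edges of H are present in G. Then P[X_H = 1] = p^{18} = (1/2)^{18} = 1/262144.
By linearity of expectation: E[X] = Σ_H E[X_H] = 177843714048000 · p^{18} = 177843714048000 · 1/262144 = 10854718875/16.
Numerically: E[X] ≈ 6.784e+08.

E[X] = 177843714048000 · (1/2)^{18} = 10854718875/16 ≈ 6.784e+08.


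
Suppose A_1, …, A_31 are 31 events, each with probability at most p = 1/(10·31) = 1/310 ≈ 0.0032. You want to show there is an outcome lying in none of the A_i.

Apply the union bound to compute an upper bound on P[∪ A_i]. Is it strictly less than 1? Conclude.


Union bound: P[∪_{i=1}^{31} A_i] ≤ Σ_i P[A_i] ≤ 31·p = 31·(1/310) = 1/10.
Numerically: 1/10 ≈ 0.1000.
Is 1/10 < 1? YES.
Since P[∪ A_i] ≤ 1/10 < 1, the complement has P[∩ A_i^c] ≥ 1 − 1/10 = 9/10 > 0, so some outcome avoids every A_i.

31·p = 1/10 ≈ 0.1000; existence CERTIFIED by the union bound.


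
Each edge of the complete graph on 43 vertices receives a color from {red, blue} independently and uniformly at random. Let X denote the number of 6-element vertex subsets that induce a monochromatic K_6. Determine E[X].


Let X = Σ_S X_S over the C(43, 6) = 6096454 subsets S of size 6, where X_S = 1 if the K_6 on S is monochromatic.
For a fixed S, the K_6 on S has C(6, 2) = 15 edges. P[all 15 edges red] = (1/2)^15, and likewise for blue, so P[monochromatic] = 2·(1/2)^15 = 2^{1 − 15} = 1/16384.
By linearity of expectation: E[X] = C(43, 6) · 2^{1 − 15} = 6096454 · 1/16384 = 3048227/8192.
Numerically: E[X] ≈ 372.098022.

E[X] = C(43,6)·2^(1−C(6,2)) = 3048227/8192 ≈ 372.098022.


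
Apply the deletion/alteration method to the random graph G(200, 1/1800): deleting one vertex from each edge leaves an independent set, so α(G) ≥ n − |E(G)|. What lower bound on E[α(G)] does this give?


E[|E(G)|] = C(200, 2)·p = 19900 · (1/1800) = 199/18.
E[α(G)] ≥ n − E[|E(G)|] = 200 − 199/18 = 3401/18.
Numerically: ≈ 188.944444.
(This is only a lower bound; the true E[α(G)] may be larger.)

E[α(G)] ≥ 3401/18 ≈ 188.944444.


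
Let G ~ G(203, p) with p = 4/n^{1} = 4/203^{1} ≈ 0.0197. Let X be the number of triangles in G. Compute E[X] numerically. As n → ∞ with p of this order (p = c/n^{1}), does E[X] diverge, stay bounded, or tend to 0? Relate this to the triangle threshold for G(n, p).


Number of potential triangles: C(203, 3) = 1373701.
Each occurs with probability p³ ≈ (0.0197)³ ≈ 7.650536e-06.
By linearity: E[X] = C(203, 3)·p³ ≈ 1373701 · 7.650536e-06 ≈ 10.5095.
Here α = 1, so p = 4/n is exactly at the triangle threshold p ~ 1/n. Asymptotically E[X] → c³/6 = 4³/6 = 32/3 ≈ 10.6667, a bounded constant. In this regime the triangle count is asymptotically Poisson(c³/6).

E[X] ≈ 10.5095; in regime p = Θ(1/n^{1}) E[X] stays bounded (at the triangle threshold p ~ 1/n).


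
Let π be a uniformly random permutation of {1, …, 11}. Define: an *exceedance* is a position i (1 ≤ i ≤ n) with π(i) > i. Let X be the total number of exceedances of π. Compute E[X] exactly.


Write X = Σ_{i=1}^{11} X_i, where X_i = 1_{π(i) > i}.
For each fixed i, π(i) is uniform over {1, …, 11} (marginal of a uniform permutation), so P[π(i) > i] = (n − i)/n. Summing: Σ_{i=1}^{11} (n − i)/n = (0 + 1 + … + 10)/11 = 11(11 − 1)/(2·11) = (11 − 1)/2.
Hence E[X] = Σ_{i=1}^{11} (11 − i)/11 = 5 ≈ 5.00000.

E[X] = 5 = 5.00000.


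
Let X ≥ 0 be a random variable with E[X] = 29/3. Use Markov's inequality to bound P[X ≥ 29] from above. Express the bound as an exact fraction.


μ = E[X] = 29/3, a = 29.
Markov: P[X ≥ 29] ≤ μ/a = (29/3)/29 = 1/3.
Numerically: ≈ 0.333333.
(Since a = 29 > μ = 9.666667, the bound 1/3 is < 1 and informative.)

P[X ≥ 29] ≤ 1/3 ≈ 0.333333.


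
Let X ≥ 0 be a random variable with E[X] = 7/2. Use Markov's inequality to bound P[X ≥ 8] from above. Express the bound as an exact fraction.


μ = E[X] = 7/2, a = 8.
Markov: P[X ≥ 8] ≤ μ/a = (7/2)/8 = 7/16.
Numerically: ≈ 0.438.
(Since a = 8 > μ = 3.500, the bound 7/16 is < 1 and informative.)

P[X ≥ 8] ≤ 7/16 ≈ 0.438.


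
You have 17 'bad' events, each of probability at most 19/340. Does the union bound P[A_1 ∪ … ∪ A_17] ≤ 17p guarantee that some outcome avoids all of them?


Union bound: P[∪_{i=1}^{17} A_i] ≤ Σ_i P[A_i] ≤ 17·p = 17·(19/340) = 19/20.
Numerically: 19/20 ≈ 0.9500.
Is 19/20 < 1? YES.
Since P[∪ A_i] ≤ 19/20 < 1, the complement has P[∩ A_i^c] ≥ 1 − 19/20 = 1/20 > 0, so some outcome avoids every A_i.

17·p = 19/20 ≈ 0.9500; existence CERTIFIED by the union bound.


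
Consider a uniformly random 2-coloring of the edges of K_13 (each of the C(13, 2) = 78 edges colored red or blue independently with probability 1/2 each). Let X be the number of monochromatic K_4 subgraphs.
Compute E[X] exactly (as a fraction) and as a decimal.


Let X = Σ_S X_S over the C(13, 4) = 715 subsets S of size 4, where X_S = 1 if the K_4 on S is monochromatic.
For a fixed S, the K_4 on S has C(4, 2) = 6 edges. P[all 6 edges red] = (1/2)^6, and likewise for blue, so P[monochromatic] = 2·(1/2)^6 = 2^{1 − 6} = 1/32.
Summing: E[X] = C(13, 4) · 2^{1 − 6} = 715 · 1/32 = 715/32.
Numerically: E[X] ≈ 22.34375.

E[X] = C(13,4)·2^(1−C(4,2)) = 715/32 ≈ 22.34375.


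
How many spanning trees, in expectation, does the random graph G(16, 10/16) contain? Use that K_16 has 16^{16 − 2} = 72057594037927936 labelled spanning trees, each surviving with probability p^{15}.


K_16 has 16^{16 − 2} = 72057594037927936 labelled spanning trees.
For each such spanning tree H, let X_H = 1 if all 15 edges of H are present in G. Then P[X_H = 1] = p^{15} = (5/8)^{15} = 30517578125/35184372088832.
By linearity: E[X] = Σ_H E[X_H] = 72057594037927936 · p^{15} = 72057594037927936 · 30517578125/35184372088832 = 62500000000000.
Numerically: E[X] ≈ 6.25e+13.

E[X] = 72057594037927936 · (5/8)^{15} = 62500000000000 ≈ 6.25e+13.


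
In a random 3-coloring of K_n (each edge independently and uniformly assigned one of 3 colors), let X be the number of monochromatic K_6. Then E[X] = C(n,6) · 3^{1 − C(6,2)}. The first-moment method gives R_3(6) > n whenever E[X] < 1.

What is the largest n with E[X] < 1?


We need C(n, 6) · 3^{1 − 15} < 1, i.e. C(n, 6) < 3^{15 − 1} = 4782969.
Check values of n near the boundary:
  n = 36: C(36, 6) = 1947792; 1947792 < 4782969? YES
  n = 37: C(37, 6) = 2324784; 2324784 < 4782969? YES
  n = 38: C(38, 6) = 2760681; 2760681 < 4782969? YES
  n = 39: C(39, 6) = 3262623; 3262623 < 4782969? YES
  n = 40: C(40, 6) = 3838380; 3838380 < 4782969? YES
  n = 41: C(41, 6) = 4496388; 4496388 < 4782969? YES
  n = 42: C(42, 6) = 5245786; 5245786 < 4782969? NO
  n = 43: C(43, 6) = 6096454; 6096454 < 4782969? NO
The largest n with C(n, 6) < 4782969 is n = 41 (where E[X] = 1498796/1594323 ≈ 0.940083). Hence R_3(6) > 41, i.e. R_3(6) ≥ 42.

Largest n = 41; hence R_3(6) > 41.


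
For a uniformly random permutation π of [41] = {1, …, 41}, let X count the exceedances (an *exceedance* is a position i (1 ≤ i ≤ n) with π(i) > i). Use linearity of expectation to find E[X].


Write X = Σ_{i=1}^{41} X_i, where X_i = 1_{π(i) > i}.
For each fixed i, π(i) is uniform over {1, …, 41} (marginal of a uniform permutation), so P[π(i) > i] = (n − i)/n. Summing: Σ_{i=1}^{41} (n − i)/n = (0 + 1 + … + 40)/41 = 41(41 − 1)/(2·41) = (41 − 1)/2.
Hence E[X] = Σ_{i=1}^{41} (41 − i)/41 = 20 ≈ 20.00000.

E[X] = 20 = 20.00000.


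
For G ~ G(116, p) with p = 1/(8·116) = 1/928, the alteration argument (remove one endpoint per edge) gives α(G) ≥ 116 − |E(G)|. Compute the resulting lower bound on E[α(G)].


E[|E(G)|] = C(116, 2)·p = 6670 · (1/928) = 115/16.
E[α(G)] ≥ n − E[|E(G)|] = 116 − 115/16 = 1741/16.
Numerically: ≈ 108.812500.
(This is only a lower bound; the true E[α(G)] may be larger.)

E[α(G)] ≥ 1741/16 ≈ 108.812500.


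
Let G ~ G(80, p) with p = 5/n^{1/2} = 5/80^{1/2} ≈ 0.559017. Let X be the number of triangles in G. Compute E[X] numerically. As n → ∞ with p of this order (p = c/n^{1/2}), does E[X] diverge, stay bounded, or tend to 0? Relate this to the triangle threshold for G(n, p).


Number of potential triangles: C(80, 3) = 82160.
Each occurs with probability p³ ≈ (0.559017)³ ≈ 1.74692811e-01.
By linearity: E[X] = C(80, 3)·p³ ≈ 82160 · 1.74692811e-01 ≈ 14352.761331.
Since α = 1/2 < 1, p = c/n^{1/2} ≫ 1/n is above the triangle threshold p ~ 1/n. Asymptotically E[X] ~ (c³/6)·n^{3(1−α)} = (5³/6)·n^{1.5} → ∞; triangles are abundant w.h.p.

E[X] ≈ 14352.761331; in regime p = Θ(1/n^{1/2}) E[X] diverges (above the triangle threshold p ~ 1/n).


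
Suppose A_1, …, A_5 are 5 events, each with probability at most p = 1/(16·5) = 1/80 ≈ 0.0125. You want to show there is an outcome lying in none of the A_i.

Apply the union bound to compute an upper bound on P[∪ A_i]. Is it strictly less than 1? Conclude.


Union bound: P[∪_{i=1}^{5} A_i] ≤ Σ_i P[A_i] ≤ 5·p = 5·(1/80) = 1/16.
Numerically: 1/16 ≈ 0.0625.
Is 1/16 < 1? YES.
Since P[∪ A_i] ≤ 1/16 < 1, the complement has P[∩ A_i^c] ≥ 1 − 1/16 = 15/16 > 0, so some outcome avoids every A_i.

5·p = 1/16 ≈ 0.0625; existence CERTIFIED by the union bound.


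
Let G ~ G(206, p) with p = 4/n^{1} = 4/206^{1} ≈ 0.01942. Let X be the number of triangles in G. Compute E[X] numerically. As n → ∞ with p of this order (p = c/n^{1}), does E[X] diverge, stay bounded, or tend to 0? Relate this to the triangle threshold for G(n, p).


Number of potential triangles: C(206, 3) = 1435820.
Each occurs with probability p³ ≈ (0.01942)³ ≈ 7.321133e-06.
By linearity: E[X] = C(206, 3)·p³ ≈ 1435820 · 7.321133e-06 ≈ 10.5118.
Here α = 1, so p = 4/n is exactly at the triangle threshold p ~ 1/n. Asymptotically E[X] → c³/6 = 4³/6 = 32/3 ≈ 10.6667, a bounded constant. In this regime the triangle count is asymptotically Poisson(c³/6).

E[X] ≈ 10.5118; in regime p = Θ(1/n^{1}) E[X] stays bounded (at the triangle threshold p ~ 1/n).


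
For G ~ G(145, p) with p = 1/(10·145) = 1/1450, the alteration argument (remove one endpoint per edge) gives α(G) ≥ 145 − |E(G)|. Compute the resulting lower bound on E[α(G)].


E[|E(G)|] = C(145, 2)·p = 10440 · (1/1450) = 36/5.
E[α(G)] ≥ n − E[|E(G)|] = 145 − 36/5 = 689/5.
Numerically: ≈ 137.800000.
(This is only a lower bound; the true E[α(G)] may be larger.)

E[α(G)] ≥ 689/5 ≈ 137.800000.


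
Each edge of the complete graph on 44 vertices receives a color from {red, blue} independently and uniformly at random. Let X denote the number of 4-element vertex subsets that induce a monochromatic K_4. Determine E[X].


Let X = Σ_S X_S over the C(44, 4) = 135751 subsets S of size 4, where X_S = 1 if the K_4 on S is monochromatic.
For a fixed S, the K_4 on S has C(4, 2) = 6 edges. P[all 6 edges red] = (1/2)^6, and likewise for blue, so P[monochromatic] = 2·(1/2)^6 = 2^{1 − 6} = 1/32.
Summing: E[X] = C(44, 4) · 2^{1 − 6} = 135751 · 1/32 = 135751/32.
Numerically: E[X] ≈ 4242.2188.

E[X] = C(44,4)·2^(1−C(4,2)) = 135751/32 ≈ 4242.2188.


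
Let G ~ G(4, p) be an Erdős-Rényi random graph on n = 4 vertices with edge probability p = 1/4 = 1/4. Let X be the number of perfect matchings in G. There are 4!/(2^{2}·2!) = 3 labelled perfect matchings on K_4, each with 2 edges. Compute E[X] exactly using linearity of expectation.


K_4 has 4!/(2^{2}·2!) = 3 labelled perfect matchings.
For each such perfect matching H, let X_H = 1 if all 2 edges of H are present in G. Then P[X_H = 1] = p^{2} = (1/4)^{2} = 1/16.
By linearity of expectation: E[X] = Σ_H E[X_H] = 3 · p^{2} = 3 · 1/16 = 3/16.
Numerically: E[X] ≈ 0.1875.

E[X] = 3 · (1/4)^{2} = 3/16 ≈ 0.1875.


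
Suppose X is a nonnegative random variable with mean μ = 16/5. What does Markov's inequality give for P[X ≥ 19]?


μ = E[X] = 16/5, a = 19.
Markov: P[X ≥ 19] ≤ μ/a = (16/5)/19 = 16/95.
Numerically: ≈ 0.1684.
(Since a = 19 > μ = 3.2000, the bound 16/95 is < 1 and informative.)

P[X ≥ 19] ≤ 16/95 ≈ 0.1684.


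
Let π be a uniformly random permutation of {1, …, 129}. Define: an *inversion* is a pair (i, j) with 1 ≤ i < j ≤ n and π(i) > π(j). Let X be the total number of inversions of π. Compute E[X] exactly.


Write X = Σ X_I over the C(129, 2) = 8256 pairs i < j, with X_I the indicator of one inversion.
There are 8256 indicators.
For each fixed pair i < j, the values π(i) and π(j) are two distinct elements of {1, …, 129} in uniformly random order; by symmetry P[π(i) > π(j)] = 1/2.
By linearity: E[X] = 8256 · (1/2) = C(129, 2) · (1/2) = 8256/2 = 4128 ≈ 4128.00000.

E[X] = 4128 = 4128.00000.


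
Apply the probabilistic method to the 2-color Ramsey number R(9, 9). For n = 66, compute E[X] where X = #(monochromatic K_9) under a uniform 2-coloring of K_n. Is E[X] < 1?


E[X] = C(66, 9) · 2^{1 − 36} = 37014131440 · 2^{−35} = 37014131440/34359738368.
As a reduced fraction: E[X] = 2313383215/2147483648 ≈ 1.0773.
Is E[X] < 1? NO.
Since E[X] ≥ 1, the first-moment bound is inconclusive at n = 66; it does NOT by itself certify R(9, 9) > 66.

E[X] = 2313383215/2147483648 ≈ 1.0773; E[X] ≥ 1; first-moment method inconclusive here.


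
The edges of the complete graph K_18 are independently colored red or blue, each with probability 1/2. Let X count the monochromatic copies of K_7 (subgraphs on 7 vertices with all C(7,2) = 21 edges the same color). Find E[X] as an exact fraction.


Let X = Σ_S X_S over the C(18, 7) = 31824 subsets S of size 7, where X_S = 1 if the K_7 on S is monochromatic.
For a fixed S, the K_7 on S has C(7, 2) = 21 edges. P[all 21 edges red] = (1/2)^21, and likewise for blue, so P[monochromatic] = 2·(1/2)^21 = 2^{1 − 21} = 1/1048576.
Summing: E[X] = C(18, 7) · 2^{1 − 21} = 31824 · 1/1048576 = 1989/65536.
Numerically: E[X] ≈ 0.030.

E[X] = C(18,7)·2^(1−C(7,2)) = 1989/65536 ≈ 0.030.


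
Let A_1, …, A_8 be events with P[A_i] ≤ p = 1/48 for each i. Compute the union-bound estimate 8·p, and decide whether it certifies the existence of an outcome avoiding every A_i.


Union bound: P[∪_{i=1}^{8} A_i] ≤ Σ_i P[A_i] ≤ 8·p = 8·(1/48) = 1/6.
Numerically: 1/6 ≈ 0.16667.
Is 1/6 < 1? YES.
Since P[∪ A_i] ≤ 1/6 < 1, the complement has P[∩ A_i^c] ≥ 1 − 1/6 = 5/6 > 0, so some outcome avoids every A_i.

8·p = 1/6 ≈ 0.16667; existence CERTIFIED by the union bound.


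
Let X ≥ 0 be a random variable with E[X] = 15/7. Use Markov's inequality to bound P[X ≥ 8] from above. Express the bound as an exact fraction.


μ = E[X] = 15/7, a = 8.
Markov: P[X ≥ 8] ≤ μ/a = (15/7)/8 = 15/56.
Numerically: ≈ 0.268.
(Since a = 8 > μ = 2.143, the bound 15/56 is < 1 and informative.)

P[X ≥ 8] ≤ 15/56 ≈ 0.268.


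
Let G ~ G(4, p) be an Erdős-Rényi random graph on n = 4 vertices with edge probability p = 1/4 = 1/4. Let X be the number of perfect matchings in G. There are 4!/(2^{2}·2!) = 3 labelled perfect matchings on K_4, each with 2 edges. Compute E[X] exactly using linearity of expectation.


K_4 has 4!/(2^{2}·2!) = 3 labelled perfect matchings.
For each such perfect matching H, let X_H = 1 if all 2 edges of H are present in G. Then P[X_H = 1] = p^{2} = (1/4)^{2} = 1/16.
By linearity of expectation: E[X] = Σ_H E[X_H] = 3 · p^{2} = 3 · 1/16 = 3/16.
Numerically: E[X] ≈ 0.1875.

E[X] = 3 · (1/4)^{2} = 3/16 ≈ 0.1875.


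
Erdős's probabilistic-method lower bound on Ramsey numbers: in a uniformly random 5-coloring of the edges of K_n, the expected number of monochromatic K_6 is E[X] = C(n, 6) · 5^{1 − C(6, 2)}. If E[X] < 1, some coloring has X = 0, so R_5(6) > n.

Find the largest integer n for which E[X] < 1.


We need C(n, 6) · 5^{1 − 15} < 1, i.e. C(n, 6) < 5^{15 − 1} = 6103515625.
Check values of n near the boundary:
  n = 129: C(129, 6) = 5688177600; 5688177600 < 6103515625? YES
  n = 130: C(130, 6) = 5963412000; 5963412000 < 6103515625? YES
  n = 131: C(131, 6) = 6249655776; 6249655776 < 6103515625? NO
The largest n with C(n, 6) < 6103515625 is n = 130 (where E[X] = 47707296/48828125 ≈ 0.977045). Hence R_5(6) > 130, i.e. R_5(6) ≥ 131.

Largest n = 130; hence R_5(6) > 130.
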